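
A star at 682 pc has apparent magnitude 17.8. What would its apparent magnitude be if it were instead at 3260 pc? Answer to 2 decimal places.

m ≈ 21.20

Flux ∝ 1/d², so Δm = 5 log₁₀(d₂/d₁) = 5 log₁₀(3260/682) = 3.397
m₂ = m₁ + Δm = 17.8 + (3.397) = 21.197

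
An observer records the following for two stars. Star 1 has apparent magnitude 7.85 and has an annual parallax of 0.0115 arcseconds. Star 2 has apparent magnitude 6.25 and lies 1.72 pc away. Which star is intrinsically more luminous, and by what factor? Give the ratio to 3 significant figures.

Star 1 is more luminous, by a factor of 586.

Star 1: d = 1/p = 1/0.0115″ = 86.96 pc
Star 1: M = m − 5 log₁₀ d + 5 = 7.85 − 5·1.9393 + 5 = 3.153
Star 2: M = m − 5 log₁₀ d + 5 = 6.25 − 5·0.2355 + 5 = 10.072
ΔM = M_1 − M_2 = 3.153 − (10.072) = -6.919; smaller M is more luminous → Star 1.
L ratio = 10^(0.4 |ΔM|) = 10^2.768 = 585.5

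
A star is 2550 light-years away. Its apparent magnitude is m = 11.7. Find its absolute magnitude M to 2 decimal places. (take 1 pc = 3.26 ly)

M ≈ 2.23

d = 2550 ly / 3.26 = 782.2 pc
5 log₁₀(d/10 pc) = 5 log₁₀(782.2) − 5 = 9.467
M = m − 5 log₁₀(d/10) = 11.7 − 9.467 = 2.233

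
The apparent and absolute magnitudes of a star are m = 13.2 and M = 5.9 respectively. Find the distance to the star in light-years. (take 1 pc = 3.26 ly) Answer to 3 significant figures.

d ≈ 940 ly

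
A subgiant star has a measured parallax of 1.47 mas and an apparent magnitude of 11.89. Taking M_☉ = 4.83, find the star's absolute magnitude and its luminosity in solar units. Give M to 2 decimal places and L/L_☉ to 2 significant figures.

d = 1/p = 1000/1.47 mas = 680.3 pc
M = m − 5 log₁₀ d + 5 = 11.89 − 5·2.8327 + 5 = 2.727
M − M_☉ = 2.727 − 4.83 = -2.103
L/L_☉ = 10^(−0.4 × -2.103) = 6.940

M ≈ 2.73; L/L_☉ ≈ 6.9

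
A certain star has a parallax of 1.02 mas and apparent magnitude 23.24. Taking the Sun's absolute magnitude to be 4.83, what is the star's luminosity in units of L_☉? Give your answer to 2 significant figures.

d = 1/p = 1000/1.02 mas = 980.4 pc
M = m − 5 log₁₀ d + 5 = 23.24 − 5·2.9914 + 5 = 13.283
M − M_☉ = 13.283 − 4.83 = 8.453
L/L_☉ = 10^(−0.4 × 8.453) = 4.157×10^-4

L/L_☉ ≈ 4.2×10^-4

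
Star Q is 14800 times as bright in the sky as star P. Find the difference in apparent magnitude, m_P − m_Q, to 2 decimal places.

Pogson: Δm = −2.5 log₁₀(ratio) = −2.5 log₁₀(14800) = −2.5 × 4.1703 = -10.426
Star Q is brighter so has the smaller magnitude: m_P − m_Q is positive.

m_P − m_Q ≈ 10.43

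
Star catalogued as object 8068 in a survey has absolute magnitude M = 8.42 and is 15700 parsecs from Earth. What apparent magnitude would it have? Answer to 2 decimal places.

m ≈ 24.40

m = M + 5 log₁₀ d − 5 = 8.42 + 5·4.1959 − 5 = 24.399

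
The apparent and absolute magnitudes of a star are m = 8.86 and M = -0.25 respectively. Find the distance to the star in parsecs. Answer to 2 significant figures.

d ≈ 660 pc

μ = m − M = 9.110
m − M = 5 log₁₀ d − 5
log₁₀ d = (m − M)/5 + 1 = 2.8220
d = 10^2.8220 = 663.7 pc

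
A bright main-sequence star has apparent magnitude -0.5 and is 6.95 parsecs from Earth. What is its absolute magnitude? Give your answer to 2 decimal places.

M ≈ 0.29

5 log₁₀(d/10 pc) = 5 log₁₀(6.950) − 5 = -0.790
M = m − 5 log₁₀(d/10) = -0.5 + 0.790 = 0.290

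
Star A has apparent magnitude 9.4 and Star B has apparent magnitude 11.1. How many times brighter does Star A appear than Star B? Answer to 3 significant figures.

4.79

Magnitude difference = -1.7
Flux ratio = 10^(−0.4 Δm) = 10^(−0.4 × -1.7) = 10^0.680 = 4.786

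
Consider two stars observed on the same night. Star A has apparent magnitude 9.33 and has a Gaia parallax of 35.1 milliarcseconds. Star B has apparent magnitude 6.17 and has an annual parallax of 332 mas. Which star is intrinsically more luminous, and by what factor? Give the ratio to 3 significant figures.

Star A is more luminous, by a factor of 4.87.

Star A: p = 35.1 mas = 0.0351″ → d = 1/p = 28.49 pc
Star A: M = m − 5 log₁₀ d + 5 = 9.33 − 5·1.4547 + 5 = 7.057
Star B: p = 332 mas = 0.332″ → d = 1/p = 3.012 pc
Star B: M = m − 5 log₁₀ d + 5 = 6.17 − 5·0.4789 + 5 = 8.776
ΔM = M_A − M_B = 7.057 − (8.776) = -1.719; smaller M is more luminous → Star A.
L ratio = 10^(0.4 |ΔM|) = 10^0.688 = 4.871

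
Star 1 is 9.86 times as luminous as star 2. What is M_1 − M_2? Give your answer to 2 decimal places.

M_1 − M_2 ≈ -2.48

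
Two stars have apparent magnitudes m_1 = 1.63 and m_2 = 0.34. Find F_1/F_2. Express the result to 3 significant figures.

F_1/F_2 ≈ 0.305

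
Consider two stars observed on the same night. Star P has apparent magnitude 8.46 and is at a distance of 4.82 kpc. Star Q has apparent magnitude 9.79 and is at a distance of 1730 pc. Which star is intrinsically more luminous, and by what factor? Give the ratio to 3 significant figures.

Star P: d = 4.82 kpc = 4820 pc
Star P: M = m − 5 log₁₀ d + 5 = 8.46 − 5·3.6830 + 5 = -4.955
Star Q: M = m − 5 log₁₀ d + 5 = 9.79 − 5·3.2380 + 5 = -1.400
ΔM = M_P − M_Q = -4.955 − (-1.400) = -3.555; smaller M is more luminous → Star P.
L ratio = 10^(0.4 |ΔM|) = 10^1.422 = 26.42

Star P is more luminous, by a factor of 26.4.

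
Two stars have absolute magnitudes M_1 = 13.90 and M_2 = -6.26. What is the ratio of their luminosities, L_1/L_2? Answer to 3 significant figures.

L_1/L_2 ≈ 8.63×10^-9

ΔM = M_1 − M_2 = 20.16
L_1/L_2 = 10^(−0.4 ΔM) = 10^-8.064 = 8.630×10^-9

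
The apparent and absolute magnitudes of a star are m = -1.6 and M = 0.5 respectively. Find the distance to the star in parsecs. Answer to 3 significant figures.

μ = m − M = -2.100
m − M = 5 log₁₀ d − 5
log₁₀ d = (m − M)/5 + 1 = 0.5800
d = 10^0.5800 = 3.802 pc

d ≈ 3.80 pc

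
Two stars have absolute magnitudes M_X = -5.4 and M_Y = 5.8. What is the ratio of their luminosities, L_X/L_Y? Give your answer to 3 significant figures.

L_X/L_Y ≈ 30200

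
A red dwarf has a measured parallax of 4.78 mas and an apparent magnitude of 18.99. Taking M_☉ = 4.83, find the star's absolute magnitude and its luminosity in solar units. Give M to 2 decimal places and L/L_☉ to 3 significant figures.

d = 1/p = 1000/4.78 mas = 209.2 pc
M = m − 5 log₁₀ d + 5 = 18.99 − 5·2.3206 + 5 = 12.387
M − M_☉ = 12.387 − 4.83 = 7.557
L/L_☉ = 10^(−0.4 × 7.557) = 9.487×10^-4

M ≈ 12.39; L/L_☉ ≈ 9.49×10^-4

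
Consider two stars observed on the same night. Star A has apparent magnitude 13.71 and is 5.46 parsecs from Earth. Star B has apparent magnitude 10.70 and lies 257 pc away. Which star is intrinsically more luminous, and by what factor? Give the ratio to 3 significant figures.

Star A: M = m − 5 log₁₀ d + 5 = 13.71 − 5·0.7372 + 5 = 15.024
Star B: M = m − 5 log₁₀ d + 5 = 10.70 − 5·2.4099 + 5 = 3.650
ΔM = M_A − M_B = 15.024 − (3.650) = 11.374; smaller M is more luminous → Star B.
L ratio = 10^(0.4 |ΔM|) = 10^4.549 = 35440

Star B is more luminous, by a factor of 35400.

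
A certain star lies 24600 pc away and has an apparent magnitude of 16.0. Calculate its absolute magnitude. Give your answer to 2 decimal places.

5 log₁₀(d/10 pc) = 5 log₁₀(24600) − 5 = 16.955
M = m − 5 log₁₀(d/10) = 16.0 − 16.955 = -0.955

M ≈ -0.95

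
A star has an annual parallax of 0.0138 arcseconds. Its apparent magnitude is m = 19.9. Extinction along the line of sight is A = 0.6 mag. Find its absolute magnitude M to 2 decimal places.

d = 1/p = 1/0.0138″ = 72.46 pc
5 log₁₀(d/10 pc) = 5 log₁₀(72.46) − 5 = 4.301
M = m − 5 log₁₀(d/10) − A = 19.9 − 4.301 − 0.6 = 14.999

M ≈ 15.00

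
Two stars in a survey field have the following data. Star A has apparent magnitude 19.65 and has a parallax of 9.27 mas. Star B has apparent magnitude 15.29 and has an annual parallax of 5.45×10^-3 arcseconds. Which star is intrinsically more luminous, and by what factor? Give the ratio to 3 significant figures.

Star A: p = 9.27 mas = 9.27×10^-3″ → d = 1/p = 107.9 pc
Star A: M = m − 5 log₁₀ d + 5 = 19.65 − 5·2.0329 + 5 = 14.485
Star B: d = 1/p = 1/5.45×10^-3″ = 183.5 pc
Star B: M = m − 5 log₁₀ d + 5 = 15.29 − 5·2.2636 + 5 = 8.972
ΔM = M_A − M_B = 14.485 − (8.972) = 5.513; smaller M is more luminous → Star B.
L ratio = 10^(0.4 |ΔM|) = 10^2.205 = 160.5

Star B is more luminous, by a factor of 160.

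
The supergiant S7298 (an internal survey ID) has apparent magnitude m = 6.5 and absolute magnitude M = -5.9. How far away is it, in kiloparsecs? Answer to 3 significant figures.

d ≈ 3.02 kpc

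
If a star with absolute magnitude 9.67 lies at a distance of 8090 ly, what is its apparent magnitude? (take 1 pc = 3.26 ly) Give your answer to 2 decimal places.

m ≈ 21.64

d = 8090 ly / 3.26 = 2482 pc
m = M + 5 log₁₀ d − 5 = 9.67 + 5·3.3947 − 5 = 21.644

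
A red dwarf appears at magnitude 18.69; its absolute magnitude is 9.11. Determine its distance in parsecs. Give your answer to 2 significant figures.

d ≈ 820 pc

μ = m − M = 9.580
m − M = 5 log₁₀ d − 5
log₁₀ d = (m − M)/5 + 1 = 2.9160
d = 10^2.9160 = 824.1 pc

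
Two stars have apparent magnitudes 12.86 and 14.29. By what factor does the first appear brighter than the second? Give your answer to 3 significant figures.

Magnitude difference = -1.43
Flux ratio = 10^(−0.4 Δm) = 10^(−0.4 × -1.43) = 10^0.572 = 3.733

3.73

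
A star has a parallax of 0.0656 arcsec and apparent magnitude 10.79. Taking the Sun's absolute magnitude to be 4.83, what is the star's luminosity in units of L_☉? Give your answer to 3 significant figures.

d = 1/p = 1/0.0656″ = 15.24 pc
M = m − 5 log₁₀ d + 5 = 10.79 − 5·1.1831 + 5 = 9.875
M − M_☉ = 9.875 − 4.83 = 5.045
L/L_☉ = 10^(−0.4 × 5.045) = 9.598×10^-3

L/L_☉ ≈ 9.60×10^-3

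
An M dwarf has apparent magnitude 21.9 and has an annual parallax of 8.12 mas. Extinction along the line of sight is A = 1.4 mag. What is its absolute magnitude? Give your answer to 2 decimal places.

M ≈ 15.05

p = 8.12 mas = 8.12×10^-3″ → d = 1/p = 123.2 pc
5 log₁₀(d/10 pc) = 5 log₁₀(123.2) − 5 = 5.452
M = m − 5 log₁₀(d/10) − A = 21.9 − 5.452 − 1.4 = 15.048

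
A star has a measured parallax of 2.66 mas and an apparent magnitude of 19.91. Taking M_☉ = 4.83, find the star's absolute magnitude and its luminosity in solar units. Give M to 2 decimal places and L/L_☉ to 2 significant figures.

d = 1/p = 1000/2.66 mas = 375.9 pc
M = m − 5 log₁₀ d + 5 = 19.91 − 5·2.5751 + 5 = 12.034
M − M_☉ = 12.034 − 4.83 = 7.204
L/L_☉ = 10^(−0.4 × 7.204) = 1.313×10^-3

M ≈ 12.03; L/L_☉ ≈ 1.3×10^-3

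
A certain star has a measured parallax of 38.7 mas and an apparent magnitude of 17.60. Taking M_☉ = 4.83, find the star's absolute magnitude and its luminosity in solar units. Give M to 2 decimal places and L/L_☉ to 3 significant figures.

d = 1/p = 1000/38.7 mas = 25.84 pc
M = m − 5 log₁₀ d + 5 = 17.60 − 5·1.4123 + 5 = 15.539
M − M_☉ = 15.539 − 4.83 = 10.709
L/L_☉ = 10^(−0.4 × 10.709) = 5.207×10^-5

M ≈ 15.54; L/L_☉ ≈ 5.21×10^-5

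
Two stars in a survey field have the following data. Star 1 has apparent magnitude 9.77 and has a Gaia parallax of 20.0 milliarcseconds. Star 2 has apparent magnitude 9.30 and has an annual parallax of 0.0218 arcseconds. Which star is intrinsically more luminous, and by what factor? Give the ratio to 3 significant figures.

Star 1: p = 20.0 mas = 0.0200″ → d = 1/p = 50.00 pc
Star 1: M = m − 5 log₁₀ d + 5 = 9.77 − 5·1.6990 + 5 = 6.275
Star 2: d = 1/p = 1/0.0218″ = 45.87 pc
Star 2: M = m − 5 log₁₀ d + 5 = 9.30 − 5·1.6615 + 5 = 5.992
ΔM = M_1 − M_2 = 6.275 − (5.992) = 0.283; smaller M is more luminous → Star 2.
L ratio = 10^(0.4 |ΔM|) = 10^0.113 = 1.298

Star 2 is more luminous, by a factor of 1.30.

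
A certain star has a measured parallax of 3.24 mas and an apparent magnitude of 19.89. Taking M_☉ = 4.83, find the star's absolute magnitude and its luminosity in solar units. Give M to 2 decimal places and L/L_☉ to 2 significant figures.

M ≈ 12.44; L/L_☉ ≈ 9.0×10^-4

d = 1/p = 1000/3.24 mas = 308.6 pc
M = m − 5 log₁₀ d + 5 = 19.89 − 5·2.4895 + 5 = 12.443
M − M_☉ = 12.443 − 4.83 = 7.613
L/L_☉ = 10^(−0.4 × 7.613) = 9.014×10^-4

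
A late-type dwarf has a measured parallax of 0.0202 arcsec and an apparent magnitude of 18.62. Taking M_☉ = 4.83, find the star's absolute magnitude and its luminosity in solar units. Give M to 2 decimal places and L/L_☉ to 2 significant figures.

d = 1/p = 1/0.0202″ = 49.50 pc
M = m − 5 log₁₀ d + 5 = 18.62 − 5·1.6946 + 5 = 15.147
M − M_☉ = 15.147 − 4.83 = 10.317
L/L_☉ = 10^(−0.4 × 10.317) = 7.470×10^-5

M ≈ 15.15; L/L_☉ ≈ 7.5×10^-5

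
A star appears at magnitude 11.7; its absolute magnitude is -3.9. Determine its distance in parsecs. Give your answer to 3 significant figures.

d ≈ 13200 pc

Distance modulus: m − M = 11.7 − (-3.9) = 15.600
m − M = 5 log₁₀ d − 5
log₁₀ d = (m − M)/5 + 1 = 4.1200
d = 10^4.1200 = 13180 pc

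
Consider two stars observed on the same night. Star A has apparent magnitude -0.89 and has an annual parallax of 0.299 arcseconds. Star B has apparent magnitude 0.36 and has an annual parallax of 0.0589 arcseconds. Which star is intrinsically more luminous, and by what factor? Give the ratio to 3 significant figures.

Star A: d = 1/p = 1/0.299″ = 3.344 pc
Star A: M = m − 5 log₁₀ d + 5 = -0.89 − 5·0.5243 + 5 = 1.488
Star B: d = 1/p = 1/0.0589″ = 16.98 pc
Star B: M = m − 5 log₁₀ d + 5 = 0.36 − 5·1.2299 + 5 = -0.789
ΔM = M_A − M_B = 1.488 − (-0.789) = 2.278; smaller M is more luminous → Star B.
L ratio = 10^(0.4 |ΔM|) = 10^0.911 = 8.149

Star B is more luminous, by a factor of 8.15.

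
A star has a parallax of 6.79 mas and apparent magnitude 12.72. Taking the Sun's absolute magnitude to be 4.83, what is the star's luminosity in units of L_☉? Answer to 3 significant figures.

d = 1/p = 1000/6.79 mas = 147.3 pc
M = m − 5 log₁₀ d + 5 = 12.72 − 5·2.1681 + 5 = 6.879
M − M_☉ = 6.879 − 4.83 = 2.049
L/L_☉ = 10^(−0.4 × 2.049) = 0.1514

L/L_☉ ≈ 0.151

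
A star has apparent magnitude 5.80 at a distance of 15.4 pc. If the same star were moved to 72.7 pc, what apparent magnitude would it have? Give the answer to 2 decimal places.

m ≈ 9.17

Flux ∝ 1/d², so Δm = 5 log₁₀(d₂/d₁) = 5 log₁₀(72.7/15.4) = 3.370
m₂ = m₁ + Δm = 5.80 + (3.370) = 9.170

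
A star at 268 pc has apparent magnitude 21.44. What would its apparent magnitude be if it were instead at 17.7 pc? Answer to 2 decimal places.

m ≈ 15.54

Flux ∝ 1/d², so Δm = 5 log₁₀(d₂/d₁) = 5 log₁₀(17.7/268) = -5.901
m₂ = m₁ + Δm = 21.44 + (-5.901) = 15.539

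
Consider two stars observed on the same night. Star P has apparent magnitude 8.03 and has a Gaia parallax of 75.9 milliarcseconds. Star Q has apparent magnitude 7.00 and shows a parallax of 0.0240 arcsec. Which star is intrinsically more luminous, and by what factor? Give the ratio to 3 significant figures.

Star P: p = 75.9 mas = 0.0759″ → d = 1/p = 13.18 pc
Star P: M = m − 5 log₁₀ d + 5 = 8.03 − 5·1.1198 + 5 = 7.431
Star Q: d = 1/p = 1/0.0240″ = 41.67 pc
Star Q: M = m − 5 log₁₀ d + 5 = 7.00 − 5·1.6198 + 5 = 3.901
ΔM = M_P − M_Q = 7.431 − (3.901) = 3.530; smaller M is more luminous → Star Q.
L ratio = 10^(0.4 |ΔM|) = 10^1.412 = 25.83

Star Q is more luminous, by a factor of 25.8.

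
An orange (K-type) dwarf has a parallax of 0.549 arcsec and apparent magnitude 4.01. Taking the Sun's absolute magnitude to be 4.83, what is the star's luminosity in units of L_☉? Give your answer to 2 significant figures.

L/L_☉ ≈ 0.071

d = 1/p = 1/0.549″ = 1.821 pc
M = m − 5 log₁₀ d + 5 = 4.01 − 5·0.2604 + 5 = 7.708
M − M_☉ = 7.708 − 4.83 = 2.878
L/L_☉ = 10^(−0.4 × 2.878) = 0.07061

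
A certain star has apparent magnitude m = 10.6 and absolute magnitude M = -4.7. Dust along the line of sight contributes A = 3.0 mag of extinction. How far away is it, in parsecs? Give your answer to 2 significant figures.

d ≈ 2900 pc

m − M = 5 log₁₀(d/10 pc) + A  ⇒  10.6 − (-4.7) − 3.0 = 5 log₁₀(d/10)
12.300 = 5 log₁₀(d/10)
log₁₀ d = (m − M − A)/5 + 1 = 3.4600
d = 10^3.4600 = 2884 pc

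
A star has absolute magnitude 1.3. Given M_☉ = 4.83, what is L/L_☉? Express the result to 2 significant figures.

M − M_☉ = 1.3 − 4.83 = -3.530
L/L_☉ = 10^(−0.4 (M − M_☉)) = 10^1.412 = 25.82

L/L_☉ ≈ 26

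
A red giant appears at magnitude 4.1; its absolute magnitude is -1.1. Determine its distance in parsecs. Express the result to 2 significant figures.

d ≈ 110 pc

μ = m − M = 5.200
m − M = 5 log₁₀ d − 5
log₁₀ d = (m − M)/5 + 1 = 2.0400
d = 10^2.0400 = 109.6 pc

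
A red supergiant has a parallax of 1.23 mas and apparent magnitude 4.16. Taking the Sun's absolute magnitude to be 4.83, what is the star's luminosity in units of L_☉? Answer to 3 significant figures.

d = 1/p = 1000/1.23 mas = 813.0 pc
M = m − 5 log₁₀ d + 5 = 4.16 − 5·2.9101 + 5 = -5.390
M − M_☉ = -5.390 − 4.83 = -10.220
L/L_☉ = 10^(−0.4 × -10.220) = 12250

L/L_☉ ≈ 12300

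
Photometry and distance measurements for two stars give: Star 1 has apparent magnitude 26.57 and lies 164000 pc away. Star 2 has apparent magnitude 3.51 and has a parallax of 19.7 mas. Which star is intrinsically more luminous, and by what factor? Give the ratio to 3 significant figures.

Star 2 is more luminous, by a factor of 160.

Star 1: M = m − 5 log₁₀ d + 5 = 26.57 − 5·5.2148 + 5 = 5.496
Star 2: p = 19.7 mas = 0.0197″ → d = 1/p = 50.76 pc
Star 2: M = m − 5 log₁₀ d + 5 = 3.51 − 5·1.7055 + 5 = -0.018
ΔM = M_1 − M_2 = 5.496 − (-0.018) = 5.513; smaller M is more luminous → Star 2.
L ratio = 10^(0.4 |ΔM|) = 10^2.205 = 160.5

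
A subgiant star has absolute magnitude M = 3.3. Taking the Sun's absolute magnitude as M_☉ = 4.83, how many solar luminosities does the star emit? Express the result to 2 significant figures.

L/L_☉ ≈ 4.1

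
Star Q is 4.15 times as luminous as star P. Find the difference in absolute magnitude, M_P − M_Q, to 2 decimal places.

M_P − M_Q ≈ 1.55

Pogson: ΔM = −2.5 log₁₀(ratio) = −2.5 log₁₀(4.15) = −2.5 × 0.6180 = -1.545
Star Q is brighter so has the smaller magnitude: M_P − M_Q is positive.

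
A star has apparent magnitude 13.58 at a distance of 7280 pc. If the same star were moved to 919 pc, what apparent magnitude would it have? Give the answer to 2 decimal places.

Flux ∝ 1/d², so Δm = 5 log₁₀(d₂/d₁) = 5 log₁₀(919/7280) = -4.494
m₂ = m₁ + Δm = 13.58 + (-4.494) = 9.086

m ≈ 9.09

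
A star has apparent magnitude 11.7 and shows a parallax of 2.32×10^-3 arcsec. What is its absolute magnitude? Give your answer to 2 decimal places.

M ≈ 3.53

d = 1/p = 1/2.32×10^-3″ = 431.0 pc
5 log₁₀(d/10 pc) = 5 log₁₀(431.0) − 5 = 8.173
M = m − 5 log₁₀(d/10) = 11.7 − 8.173 = 3.527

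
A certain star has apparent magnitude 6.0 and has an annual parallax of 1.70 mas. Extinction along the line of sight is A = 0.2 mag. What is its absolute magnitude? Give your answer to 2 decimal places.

M ≈ -3.05

p = 1.70 mas = 1.70×10^-3″ → d = 1/p = 588.2 pc
5 log₁₀(d/10 pc) = 5 log₁₀(588.2) − 5 = 8.848
M = m − 5 log₁₀(d/10) − A = 6.0 − 8.848 − 0.2 = -3.048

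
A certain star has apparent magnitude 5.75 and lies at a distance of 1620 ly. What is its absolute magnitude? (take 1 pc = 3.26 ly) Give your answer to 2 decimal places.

M ≈ -2.73

d = 1620 ly / 3.26 = 496.9 pc
5 log₁₀(d/10 pc) = 5 log₁₀(496.9) − 5 = 8.481
M = m − 5 log₁₀(d/10) = 5.75 − 8.481 = -2.731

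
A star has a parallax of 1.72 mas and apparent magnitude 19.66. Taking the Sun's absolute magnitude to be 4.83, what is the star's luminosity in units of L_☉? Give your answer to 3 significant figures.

L/L_☉ ≈ 3.95×10^-3

d = 1/p = 1000/1.72 mas = 581.4 pc
M = m − 5 log₁₀ d + 5 = 19.66 − 5·2.7645 + 5 = 10.838
M − M_☉ = 10.838 − 4.83 = 6.008
L/L_☉ = 10^(−0.4 × 6.008) = 3.953×10^-3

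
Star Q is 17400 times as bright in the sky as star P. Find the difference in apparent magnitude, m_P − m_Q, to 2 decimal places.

m_P − m_Q ≈ 10.60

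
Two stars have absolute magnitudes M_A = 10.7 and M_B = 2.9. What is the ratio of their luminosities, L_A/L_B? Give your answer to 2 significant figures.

L_A/L_B ≈ 7.6×10^-4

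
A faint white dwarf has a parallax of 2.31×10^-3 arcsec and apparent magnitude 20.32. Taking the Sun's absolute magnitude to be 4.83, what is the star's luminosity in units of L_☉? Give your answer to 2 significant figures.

L/L_☉ ≈ 1.2×10^-3

d = 1/p = 1/2.31×10^-3″ = 432.9 pc
M = m − 5 log₁₀ d + 5 = 20.32 − 5·2.6364 + 5 = 12.138
M − M_☉ = 12.138 − 4.83 = 7.308
L/L_☉ = 10^(−0.4 × 7.308) = 1.193×10^-3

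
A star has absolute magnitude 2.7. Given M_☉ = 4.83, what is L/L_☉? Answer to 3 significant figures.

L/L_☉ ≈ 7.11

M − M_☉ = 2.7 − 4.83 = -2.130
L/L_☉ = 10^(−0.4 (M − M_☉)) = 10^0.852 = 7.112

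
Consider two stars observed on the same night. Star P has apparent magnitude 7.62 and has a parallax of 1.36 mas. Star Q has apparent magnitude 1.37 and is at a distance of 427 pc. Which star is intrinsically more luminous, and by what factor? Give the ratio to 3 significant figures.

Star Q is more luminous, by a factor of 107.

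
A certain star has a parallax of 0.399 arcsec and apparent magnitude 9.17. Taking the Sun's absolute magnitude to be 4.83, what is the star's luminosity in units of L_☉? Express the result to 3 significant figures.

d = 1/p = 1/0.399″ = 2.506 pc
M = m − 5 log₁₀ d + 5 = 9.17 − 5·0.3990 + 5 = 12.175
M − M_☉ = 12.175 − 4.83 = 7.345
L/L_☉ = 10^(−0.4 × 7.345) = 1.154×10^-3

L/L_☉ ≈ 1.15×10^-3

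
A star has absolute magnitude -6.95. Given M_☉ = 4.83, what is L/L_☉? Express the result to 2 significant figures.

M − M_☉ = -6.95 − 4.83 = -11.780
L/L_☉ = 10^(−0.4 (M − M_☉)) = 10^4.712 = 51520

L/L_☉ ≈ 52000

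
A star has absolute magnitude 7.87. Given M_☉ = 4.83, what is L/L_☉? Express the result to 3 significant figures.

L/L_☉ ≈ 0.0608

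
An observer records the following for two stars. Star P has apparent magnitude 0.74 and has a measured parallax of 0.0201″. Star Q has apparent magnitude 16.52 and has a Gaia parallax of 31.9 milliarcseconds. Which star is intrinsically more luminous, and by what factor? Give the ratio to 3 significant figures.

Star P: d = 1/p = 1/0.0201″ = 49.75 pc
Star P: M = m − 5 log₁₀ d + 5 = 0.74 − 5·1.6968 + 5 = -2.744
Star Q: p = 31.9 mas = 0.0319″ → d = 1/p = 31.35 pc
Star Q: M = m − 5 log₁₀ d + 5 = 16.52 − 5·1.4962 + 5 = 14.039
ΔM = M_P − M_Q = -2.744 − (14.039) = -16.783; smaller M is more luminous → Star P.
L ratio = 10^(0.4 |ΔM|) = 10^6.713 = 5.166×10^6

Star P is more luminous, by a factor of 5.17×10^6.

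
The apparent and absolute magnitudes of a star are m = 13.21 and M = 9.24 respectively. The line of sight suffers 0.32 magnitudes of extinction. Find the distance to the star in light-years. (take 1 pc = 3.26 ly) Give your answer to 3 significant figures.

d ≈ 175 ly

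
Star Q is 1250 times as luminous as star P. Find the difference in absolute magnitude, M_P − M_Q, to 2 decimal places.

M_P − M_Q ≈ 7.74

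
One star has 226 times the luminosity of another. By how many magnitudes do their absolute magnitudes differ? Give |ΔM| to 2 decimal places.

Pogson: ΔM = −2.5 log₁₀(ratio) = −2.5 log₁₀(226) = −2.5 × 2.3541 = -5.885

|ΔM| ≈ 5.89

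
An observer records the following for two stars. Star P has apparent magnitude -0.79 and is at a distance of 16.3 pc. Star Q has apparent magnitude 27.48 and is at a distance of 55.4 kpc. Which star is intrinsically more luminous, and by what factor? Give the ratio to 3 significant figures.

Star P is more luminous, by a factor of 17600.

Star P: M = m − 5 log₁₀ d + 5 = -0.79 − 5·1.2122 + 5 = -1.851
Star Q: d = 55.4 kpc = 55400 pc
Star Q: M = m − 5 log₁₀ d + 5 = 27.48 − 5·4.7435 + 5 = 8.762
ΔM = M_P − M_Q = -1.851 − (8.762) = -10.613; smaller M is more luminous → Star P.
L ratio = 10^(0.4 |ΔM|) = 10^4.245 = 17590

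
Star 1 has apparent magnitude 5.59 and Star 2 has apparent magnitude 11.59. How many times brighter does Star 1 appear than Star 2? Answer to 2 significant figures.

250

Magnitude difference = -6.00
Flux ratio = 10^(−0.4 Δm) = 10^(−0.4 × -6.00) = 10^2.400 = 251.2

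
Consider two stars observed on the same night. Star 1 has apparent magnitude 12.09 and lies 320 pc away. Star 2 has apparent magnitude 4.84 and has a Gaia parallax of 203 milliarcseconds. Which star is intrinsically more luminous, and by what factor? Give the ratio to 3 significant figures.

Star 1 is more luminous, by a factor of 5.31.

Star 1: M = m − 5 log₁₀ d + 5 = 12.09 − 5·2.5051 + 5 = 4.564
Star 2: p = 203 mas = 0.203″ → d = 1/p = 4.926 pc
Star 2: M = m − 5 log₁₀ d + 5 = 4.84 − 5·0.6925 + 5 = 6.377
ΔM = M_1 − M_2 = 4.564 − (6.377) = -1.813; smaller M is more luminous → Star 1.
L ratio = 10^(0.4 |ΔM|) = 10^0.725 = 5.312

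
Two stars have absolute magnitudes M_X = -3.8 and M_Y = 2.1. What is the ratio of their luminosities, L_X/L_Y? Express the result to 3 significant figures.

L_X/L_Y ≈ 229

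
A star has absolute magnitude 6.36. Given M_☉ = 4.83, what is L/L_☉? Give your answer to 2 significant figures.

L/L_☉ ≈ 0.24

M − M_☉ = 6.36 − 4.83 = 1.530
L/L_☉ = 10^(−0.4 (M − M_☉)) = 10^-0.612 = 0.2443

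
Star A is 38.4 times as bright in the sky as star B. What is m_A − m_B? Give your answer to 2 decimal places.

m_A − m_B ≈ -3.96

Pogson: Δm = −2.5 log₁₀(ratio) = −2.5 log₁₀(38.4) = −2.5 × 1.5843 = -3.961
Star A is brighter, so it has the smaller magnitude: the difference is negative.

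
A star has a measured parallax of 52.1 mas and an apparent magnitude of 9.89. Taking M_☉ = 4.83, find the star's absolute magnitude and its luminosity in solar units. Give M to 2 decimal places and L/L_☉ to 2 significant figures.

d = 1/p = 1000/52.1 mas = 19.19 pc
M = m − 5 log₁₀ d + 5 = 9.89 − 5·1.2832 + 5 = 8.474
M − M_☉ = 8.474 − 4.83 = 3.644
L/L_☉ = 10^(−0.4 × 3.644) = 0.03486

M ≈ 8.47; L/L_☉ ≈ 0.035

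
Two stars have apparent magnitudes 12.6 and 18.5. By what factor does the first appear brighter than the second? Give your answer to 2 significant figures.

230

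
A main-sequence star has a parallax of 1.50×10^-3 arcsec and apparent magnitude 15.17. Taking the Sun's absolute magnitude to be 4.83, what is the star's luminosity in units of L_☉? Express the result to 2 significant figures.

d = 1/p = 1/1.50×10^-3″ = 666.7 pc
M = m − 5 log₁₀ d + 5 = 15.17 − 5·2.8239 + 5 = 6.050
M − M_☉ = 6.050 − 4.83 = 1.220
L/L_☉ = 10^(−0.4 × 1.220) = 0.3250

L/L_☉ ≈ 0.32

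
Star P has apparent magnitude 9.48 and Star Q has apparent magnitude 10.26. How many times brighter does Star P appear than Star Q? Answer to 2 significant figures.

Δm = 9.48 − (10.26) = -0.78
Flux ratio = 10^(−0.4 Δm) = 10^(−0.4 × -0.78) = 10^0.312 = 2.051

2.1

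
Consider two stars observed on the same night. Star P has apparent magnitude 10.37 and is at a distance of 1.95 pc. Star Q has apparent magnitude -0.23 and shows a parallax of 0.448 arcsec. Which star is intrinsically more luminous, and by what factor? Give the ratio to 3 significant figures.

Star Q is more luminous, by a factor of 22800.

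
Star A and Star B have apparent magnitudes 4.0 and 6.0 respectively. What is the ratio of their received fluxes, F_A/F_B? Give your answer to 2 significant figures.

F_A/F_B ≈ 6.3

Magnitude difference = -2.0
Flux ratio = 10^(−0.4 Δm) = 10^(−0.4 × -2.0) = 10^0.800 = 6.310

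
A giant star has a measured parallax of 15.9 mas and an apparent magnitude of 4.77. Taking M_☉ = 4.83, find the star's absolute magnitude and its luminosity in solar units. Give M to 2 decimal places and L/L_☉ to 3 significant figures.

M ≈ 0.78; L/L_☉ ≈ 41.8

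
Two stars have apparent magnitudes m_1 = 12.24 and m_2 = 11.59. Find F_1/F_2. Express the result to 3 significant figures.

F_1/F_2 ≈ 0.550

Δm = 12.24 − (11.59) = 0.65
Flux ratio = 10^(−0.4 Δm) = 10^(−0.4 × 0.65) = 10^-0.260 = 0.5495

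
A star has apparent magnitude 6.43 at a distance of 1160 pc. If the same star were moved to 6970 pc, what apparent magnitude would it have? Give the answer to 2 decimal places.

m ≈ 10.32

Flux ∝ 1/d², so Δm = 5 log₁₀(d₂/d₁) = 5 log₁₀(6970/1160) = 3.894
m₂ = m₁ + Δm = 6.43 + (3.894) = 10.324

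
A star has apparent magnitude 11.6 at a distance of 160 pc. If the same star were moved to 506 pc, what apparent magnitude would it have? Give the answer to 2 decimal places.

m ≈ 14.10

Flux ∝ 1/d², so Δm = 5 log₁₀(d₂/d₁) = 5 log₁₀(506/160) = 2.500
m₂ = m₁ + Δm = 11.6 + (2.500) = 14.100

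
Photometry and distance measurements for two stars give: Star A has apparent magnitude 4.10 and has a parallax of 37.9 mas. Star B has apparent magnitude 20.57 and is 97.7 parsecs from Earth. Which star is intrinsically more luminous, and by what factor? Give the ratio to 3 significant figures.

Star A: p = 37.9 mas = 0.0379″ → d = 1/p = 26.39 pc
Star A: M = m − 5 log₁₀ d + 5 = 4.10 − 5·1.4214 + 5 = 1.993
Star B: M = m − 5 log₁₀ d + 5 = 20.57 − 5·1.9899 + 5 = 15.621
ΔM = M_A − M_B = 1.993 − (15.621) = -13.627; smaller M is more luminous → Star A.
L ratio = 10^(0.4 |ΔM|) = 10^5.451 = 282400

Star A is more luminous, by a factor of 282000.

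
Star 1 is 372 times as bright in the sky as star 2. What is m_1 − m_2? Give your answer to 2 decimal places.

m_1 − m_2 ≈ -6.43

Pogson: Δm = −2.5 log₁₀(ratio) = −2.5 log₁₀(372) = −2.5 × 2.5705 = -6.426
Star 1 is brighter, so it has the smaller magnitude: the difference is negative.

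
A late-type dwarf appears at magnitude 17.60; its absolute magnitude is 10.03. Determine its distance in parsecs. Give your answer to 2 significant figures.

d ≈ 330 pc

μ = m − M = 7.570
m − M = 5 log₁₀ d − 5
log₁₀ d = (m − M)/5 + 1 = 2.5140
d = 10^2.5140 = 326.6 pc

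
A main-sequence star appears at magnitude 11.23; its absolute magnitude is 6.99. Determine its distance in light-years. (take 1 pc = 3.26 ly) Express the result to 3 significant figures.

μ = m − M = 4.240
m − M = 5 log₁₀ d − 5
log₁₀ d = (m − M)/5 + 1 = 1.8480
d = 10^1.8480 = 70.47 pc
= 229.7 ly

d ≈ 230 ly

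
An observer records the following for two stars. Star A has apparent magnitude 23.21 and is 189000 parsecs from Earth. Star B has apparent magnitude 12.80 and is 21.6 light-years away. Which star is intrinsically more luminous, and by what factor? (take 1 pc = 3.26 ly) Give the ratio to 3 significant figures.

Star A is more luminous, by a factor of 55800.

Star A: M = m − 5 log₁₀ d + 5 = 23.21 − 5·5.2765 + 5 = 1.828
Star B: d = 21.6 ly / 3.26 = 6.626 pc
Star B: M = m − 5 log₁₀ d + 5 = 12.80 − 5·0.8212 + 5 = 13.694
ΔM = M_A − M_B = 1.828 − (13.694) = -11.866; smaller M is more luminous → Star A.
L ratio = 10^(0.4 |ΔM|) = 10^4.746 = 55780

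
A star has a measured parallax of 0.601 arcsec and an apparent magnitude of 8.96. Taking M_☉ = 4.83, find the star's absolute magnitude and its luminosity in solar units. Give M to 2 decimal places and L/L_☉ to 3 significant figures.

M ≈ 12.85; L/L_☉ ≈ 6.17×10^-4

d = 1/p = 1/0.601″ = 1.664 pc
M = m − 5 log₁₀ d + 5 = 8.96 − 5·0.2211 + 5 = 12.854
M − M_☉ = 12.854 − 4.83 = 8.024
L/L_☉ = 10^(−0.4 × 8.024) = 6.170×10^-4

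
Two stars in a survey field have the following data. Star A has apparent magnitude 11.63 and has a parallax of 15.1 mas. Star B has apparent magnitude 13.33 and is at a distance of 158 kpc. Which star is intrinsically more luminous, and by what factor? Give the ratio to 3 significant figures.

Star A: p = 15.1 mas = 0.0151″ → d = 1/p = 66.23 pc
Star A: M = m − 5 log₁₀ d + 5 = 11.63 − 5·1.8210 + 5 = 7.525
Star B: d = 158 kpc = 158000 pc
Star B: M = m − 5 log₁₀ d + 5 = 13.33 − 5·5.1987 + 5 = -7.663
ΔM = M_A − M_B = 7.525 − (-7.663) = 15.188; smaller M is more luminous → Star B.
L ratio = 10^(0.4 |ΔM|) = 10^6.075 = 1.189×10^6

Star B is more luminous, by a factor of 1.19×10^6.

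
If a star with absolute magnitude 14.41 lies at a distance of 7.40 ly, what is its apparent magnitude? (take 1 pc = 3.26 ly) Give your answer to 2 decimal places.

d = 7.40 ly / 3.26 = 2.270 pc
m = M + 5 log₁₀ d − 5 = 14.41 + 5·0.3560 − 5 = 11.190

m ≈ 11.19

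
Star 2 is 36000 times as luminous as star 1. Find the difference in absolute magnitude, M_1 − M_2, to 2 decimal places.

Pogson: ΔM = −2.5 log₁₀(ratio) = −2.5 log₁₀(36000) = −2.5 × 4.5563 = -11.391
Star 2 is brighter so has the smaller magnitude: M_1 − M_2 is positive.

M_1 − M_2 ≈ 11.39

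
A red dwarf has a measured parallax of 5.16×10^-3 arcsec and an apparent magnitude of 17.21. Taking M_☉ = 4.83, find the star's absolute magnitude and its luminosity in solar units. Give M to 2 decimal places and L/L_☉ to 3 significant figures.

d = 1/p = 1/5.16×10^-3″ = 193.8 pc
M = m − 5 log₁₀ d + 5 = 17.21 − 5·2.2874 + 5 = 10.773
M − M_☉ = 10.773 − 4.83 = 5.943
L/L_☉ = 10^(−0.4 × 5.943) = 4.195×10^-3

M ≈ 10.77; L/L_☉ ≈ 4.19×10^-3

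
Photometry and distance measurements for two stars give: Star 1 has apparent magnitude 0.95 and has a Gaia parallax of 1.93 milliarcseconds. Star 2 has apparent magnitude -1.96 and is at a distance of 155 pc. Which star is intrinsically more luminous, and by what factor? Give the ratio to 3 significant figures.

Star 2 is more luminous, by a factor of 1.31.

Star 1: p = 1.93 mas = 1.93×10^-3″ → d = 1/p = 518.1 pc
Star 1: M = m − 5 log₁₀ d + 5 = 0.95 − 5·2.7144 + 5 = -7.622
Star 2: M = m − 5 log₁₀ d + 5 = -1.96 − 5·2.1903 + 5 = -7.912
ΔM = M_1 − M_2 = -7.622 − (-7.912) = 0.289; smaller M is more luminous → Star 2.
L ratio = 10^(0.4 |ΔM|) = 10^0.116 = 1.306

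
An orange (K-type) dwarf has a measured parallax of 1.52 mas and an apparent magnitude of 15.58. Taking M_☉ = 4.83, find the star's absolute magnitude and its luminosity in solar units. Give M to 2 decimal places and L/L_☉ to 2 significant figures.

d = 1/p = 1000/1.52 mas = 657.9 pc
M = m − 5 log₁₀ d + 5 = 15.58 − 5·2.8182 + 5 = 6.489
M − M_☉ = 6.489 − 4.83 = 1.659
L/L_☉ = 10^(−0.4 × 1.659) = 0.2169

M ≈ 6.49; L/L_☉ ≈ 0.22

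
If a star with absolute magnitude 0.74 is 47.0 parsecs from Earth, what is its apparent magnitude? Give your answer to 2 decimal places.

m ≈ 4.10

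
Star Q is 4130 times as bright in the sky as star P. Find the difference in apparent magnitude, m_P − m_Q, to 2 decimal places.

m_P − m_Q ≈ 9.04

Pogson: Δm = −2.5 log₁₀(ratio) = −2.5 log₁₀(4130) = −2.5 × 3.6160 = -9.040
Star Q is brighter so has the smaller magnitude: m_P − m_Q is positive.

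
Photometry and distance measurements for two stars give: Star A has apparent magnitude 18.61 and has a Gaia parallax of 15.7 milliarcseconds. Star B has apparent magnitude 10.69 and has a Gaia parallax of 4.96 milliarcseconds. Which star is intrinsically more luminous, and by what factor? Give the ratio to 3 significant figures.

Star B is more luminous, by a factor of 14800.

Star A: p = 15.7 mas = 0.0157″ → d = 1/p = 63.69 pc
Star A: M = m − 5 log₁₀ d + 5 = 18.61 − 5·1.8041 + 5 = 14.589
Star B: p = 4.96 mas = 4.96×10^-3″ → d = 1/p = 201.6 pc
Star B: M = m − 5 log₁₀ d + 5 = 10.69 − 5·2.3045 + 5 = 4.167
ΔM = M_A − M_B = 14.589 − (4.167) = 10.422; smaller M is more luminous → Star B.
L ratio = 10^(0.4 |ΔM|) = 10^4.169 = 14750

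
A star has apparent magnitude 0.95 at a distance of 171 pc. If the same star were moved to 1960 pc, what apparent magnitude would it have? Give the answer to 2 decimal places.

Flux ∝ 1/d², so Δm = 5 log₁₀(d₂/d₁) = 5 log₁₀(1960/171) = 5.296
m₂ = m₁ + Δm = 0.95 + (5.296) = 6.246

m ≈ 6.25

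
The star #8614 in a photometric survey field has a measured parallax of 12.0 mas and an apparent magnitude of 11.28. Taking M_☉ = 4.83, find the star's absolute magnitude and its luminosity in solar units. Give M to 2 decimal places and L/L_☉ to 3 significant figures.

M ≈ 6.68; L/L_☉ ≈ 0.183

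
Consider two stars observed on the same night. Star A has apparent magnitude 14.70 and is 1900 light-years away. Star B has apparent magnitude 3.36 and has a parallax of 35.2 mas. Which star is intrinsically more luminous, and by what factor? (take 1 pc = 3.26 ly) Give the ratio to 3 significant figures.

Star A: d = 1900 ly / 3.26 = 582.8 pc
Star A: M = m − 5 log₁₀ d + 5 = 14.70 − 5·2.7655 + 5 = 5.872
Star B: p = 35.2 mas = 0.0352″ → d = 1/p = 28.41 pc
Star B: M = m − 5 log₁₀ d + 5 = 3.36 − 5·1.4535 + 5 = 1.093
ΔM = M_A − M_B = 5.872 − (1.093) = 4.780; smaller M is more luminous → Star B.
L ratio = 10^(0.4 |ΔM|) = 10^1.912 = 81.63

Star B is more luminous, by a factor of 81.6.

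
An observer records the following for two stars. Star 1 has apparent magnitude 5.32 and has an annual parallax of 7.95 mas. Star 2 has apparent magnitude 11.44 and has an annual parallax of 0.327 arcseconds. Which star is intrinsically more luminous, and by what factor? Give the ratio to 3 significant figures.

Star 1 is more luminous, by a factor of 475000.

Star 1: p = 7.95 mas = 7.95×10^-3″ → d = 1/p = 125.8 pc
Star 1: M = m − 5 log₁₀ d + 5 = 5.32 − 5·2.0996 + 5 = -0.178
Star 2: d = 1/p = 1/0.327″ = 3.058 pc
Star 2: M = m − 5 log₁₀ d + 5 = 11.44 − 5·0.4855 + 5 = 14.013
ΔM = M_1 − M_2 = -0.178 − (14.013) = -14.191; smaller M is more luminous → Star 1.
L ratio = 10^(0.4 |ΔM|) = 10^5.676 = 474600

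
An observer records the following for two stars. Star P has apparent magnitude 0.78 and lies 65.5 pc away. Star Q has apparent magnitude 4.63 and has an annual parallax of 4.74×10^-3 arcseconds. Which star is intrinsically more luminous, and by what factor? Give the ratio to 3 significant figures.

Star P: M = m − 5 log₁₀ d + 5 = 0.78 − 5·1.8162 + 5 = -3.301
Star Q: d = 1/p = 1/4.74×10^-3″ = 211.0 pc
Star Q: M = m − 5 log₁₀ d + 5 = 4.63 − 5·2.3242 + 5 = -1.991
ΔM = M_P − M_Q = -3.301 − (-1.991) = -1.310; smaller M is more luminous → Star P.
L ratio = 10^(0.4 |ΔM|) = 10^0.524 = 3.342

Star P is more luminous, by a factor of 3.34.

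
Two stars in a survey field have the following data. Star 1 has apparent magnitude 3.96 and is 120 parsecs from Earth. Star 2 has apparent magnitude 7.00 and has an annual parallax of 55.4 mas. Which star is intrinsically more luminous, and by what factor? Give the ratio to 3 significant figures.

Star 1: M = m − 5 log₁₀ d + 5 = 3.96 − 5·2.0792 + 5 = -1.436
Star 2: p = 55.4 mas = 0.0554″ → d = 1/p = 18.05 pc
Star 2: M = m − 5 log₁₀ d + 5 = 7.00 − 5·1.2565 + 5 = 5.718
ΔM = M_1 − M_2 = -1.436 − (5.718) = -7.153; smaller M is more luminous → Star 1.
L ratio = 10^(0.4 |ΔM|) = 10^2.861 = 726.7

Star 1 is more luminous, by a factor of 727.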